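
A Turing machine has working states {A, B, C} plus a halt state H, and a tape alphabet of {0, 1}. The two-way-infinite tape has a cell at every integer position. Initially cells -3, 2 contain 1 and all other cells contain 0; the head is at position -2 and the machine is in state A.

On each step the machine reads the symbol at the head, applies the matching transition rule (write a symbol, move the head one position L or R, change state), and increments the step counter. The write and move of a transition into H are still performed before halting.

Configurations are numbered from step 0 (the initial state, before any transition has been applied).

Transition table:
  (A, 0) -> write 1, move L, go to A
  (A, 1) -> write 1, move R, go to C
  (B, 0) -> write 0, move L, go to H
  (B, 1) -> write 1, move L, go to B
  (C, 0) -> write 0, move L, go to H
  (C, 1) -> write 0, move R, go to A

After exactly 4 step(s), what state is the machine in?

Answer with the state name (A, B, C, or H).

Step 1: in state A at pos -2, read 0 -> (A,0)->write 1,move L,goto A. Now: state=A, head=-3, tape[-4..3]=01100010 (head:  ^)
Step 2: in state A at pos -3, read 1 -> (A,1)->write 1,move R,goto C. Now: state=C, head=-2, tape[-4..3]=01100010 (head:   ^)
Step 3: in state C at pos -2, read 1 -> (C,1)->write 0,move R,goto A. Now: state=A, head=-1, tape[-4..3]=01000010 (head:    ^)
Step 4: in state A at pos -1, read 0 -> (A,0)->write 1,move L,goto A. Now: state=A, head=-2, tape[-4..3]=01010010 (head:   ^)

Answer: A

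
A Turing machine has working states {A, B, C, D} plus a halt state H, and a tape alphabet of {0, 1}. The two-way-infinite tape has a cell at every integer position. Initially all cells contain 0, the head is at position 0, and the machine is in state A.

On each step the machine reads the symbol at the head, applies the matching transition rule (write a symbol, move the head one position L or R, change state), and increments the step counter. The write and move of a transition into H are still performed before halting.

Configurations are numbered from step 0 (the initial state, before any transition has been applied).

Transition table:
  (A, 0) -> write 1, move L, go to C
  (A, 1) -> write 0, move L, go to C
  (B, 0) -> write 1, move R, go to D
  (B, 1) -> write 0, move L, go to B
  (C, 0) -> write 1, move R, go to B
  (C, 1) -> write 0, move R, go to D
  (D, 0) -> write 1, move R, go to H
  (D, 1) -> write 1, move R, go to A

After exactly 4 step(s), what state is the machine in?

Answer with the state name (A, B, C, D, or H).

Step 1: in state A at pos 0, read 0 -> (A,0)->write 1,move L,goto C. Now: state=C, head=-1, tape[-2..1]=0010 (head:  ^)
Step 2: in state C at pos -1, read 0 -> (C,0)->write 1,move R,goto B. Now: state=B, head=0, tape[-2..1]=0110 (head:   ^)
Step 3: in state B at pos 0, read 1 -> (B,1)->write 0,move L,goto B. Now: state=B, head=-1, tape[-2..1]=0100 (head:  ^)
Step 4: in state B at pos -1, read 1 -> (B,1)->write 0,move L,goto B. Now: state=B, head=-2, tape[-3..1]=00000 (head:  ^)

Answer: B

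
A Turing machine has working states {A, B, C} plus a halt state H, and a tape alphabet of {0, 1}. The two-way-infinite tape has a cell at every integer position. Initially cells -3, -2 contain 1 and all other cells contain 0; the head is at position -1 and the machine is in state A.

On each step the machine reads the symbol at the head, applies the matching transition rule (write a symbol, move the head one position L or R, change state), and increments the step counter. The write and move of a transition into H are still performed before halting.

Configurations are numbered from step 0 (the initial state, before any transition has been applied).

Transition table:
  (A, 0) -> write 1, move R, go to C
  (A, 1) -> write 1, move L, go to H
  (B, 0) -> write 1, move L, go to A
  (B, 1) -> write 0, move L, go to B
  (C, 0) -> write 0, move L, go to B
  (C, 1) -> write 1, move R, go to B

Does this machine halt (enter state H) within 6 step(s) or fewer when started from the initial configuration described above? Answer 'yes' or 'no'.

Step 1: in state A at pos -1, read 0 -> (A,0)->write 1,move R,goto C. Now: state=C, head=0, tape[-4..1]=011100 (head:     ^)
Step 2: in state C at pos 0, read 0 -> (C,0)->write 0,move L,goto B. Now: state=B, head=-1, tape[-4..1]=011100 (head:    ^)
Step 3: in state B at pos -1, read 1 -> (B,1)->write 0,move L,goto B. Now: state=B, head=-2, tape[-4..1]=011000 (head:   ^)
Step 4: in state B at pos -2, read 1 -> (B,1)->write 0,move L,goto B. Now: state=B, head=-3, tape[-4..1]=010000 (head:  ^)
Step 5: in state B at pos -3, read 1 -> (B,1)->write 0,move L,goto B. Now: state=B, head=-4, tape[-5..1]=0000000 (head:  ^)
Step 6: in state B at pos -4, read 0 -> (B,0)->write 1,move L,goto A. Now: state=A, head=-5, tape[-6..1]=00100000 (head:  ^)
After 6 step(s): state = A (not H) -> not halted within 6 -> no

Answer: no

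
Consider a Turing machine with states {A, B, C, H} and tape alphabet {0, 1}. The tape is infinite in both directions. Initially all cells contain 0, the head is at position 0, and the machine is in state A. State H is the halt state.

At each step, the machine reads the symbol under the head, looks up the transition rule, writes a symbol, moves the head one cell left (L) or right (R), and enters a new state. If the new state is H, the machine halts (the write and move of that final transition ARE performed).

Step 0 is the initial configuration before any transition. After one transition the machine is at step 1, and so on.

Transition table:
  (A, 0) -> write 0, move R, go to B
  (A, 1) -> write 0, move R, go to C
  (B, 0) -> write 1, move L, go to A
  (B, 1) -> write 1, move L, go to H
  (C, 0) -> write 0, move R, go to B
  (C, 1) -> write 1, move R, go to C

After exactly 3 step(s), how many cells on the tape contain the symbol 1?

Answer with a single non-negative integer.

Step 1: in state A at pos 0, read 0 -> (A,0)->write 0,move R,goto B. Now: state=B, head=1, tape[-1..2]=0000 (head:   ^)
Step 2: in state B at pos 1, read 0 -> (B,0)->write 1,move L,goto A. Now: state=A, head=0, tape[-1..2]=0010 (head:  ^)
Step 3: in state A at pos 0, read 0 -> (A,0)->write 0,move R,goto B. Now: state=B, head=1, tape[-1..2]=0010 (head:   ^)
Cells containing 1 after step 3: {1} -> 1 cell(s)

Answer: 1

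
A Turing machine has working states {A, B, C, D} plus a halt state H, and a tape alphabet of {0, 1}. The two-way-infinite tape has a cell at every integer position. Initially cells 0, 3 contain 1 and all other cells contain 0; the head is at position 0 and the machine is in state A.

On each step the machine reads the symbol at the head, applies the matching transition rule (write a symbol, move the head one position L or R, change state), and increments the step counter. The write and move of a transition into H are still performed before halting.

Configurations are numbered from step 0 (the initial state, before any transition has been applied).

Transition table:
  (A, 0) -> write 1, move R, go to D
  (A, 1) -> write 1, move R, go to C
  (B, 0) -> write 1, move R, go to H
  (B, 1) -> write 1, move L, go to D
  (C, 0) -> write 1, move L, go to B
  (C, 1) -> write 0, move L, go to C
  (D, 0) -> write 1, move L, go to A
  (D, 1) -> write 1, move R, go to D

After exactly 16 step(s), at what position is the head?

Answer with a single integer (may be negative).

Step 1: in state A at pos 0, read 1 -> (A,1)->write 1,move R,goto C. Now: state=C, head=1, tape[-1..4]=010010 (head:   ^)
Step 2: in state C at pos 1, read 0 -> (C,0)->write 1,move L,goto B. Now: state=B, head=0, tape[-1..4]=011010 (head:  ^)
Step 3: in state B at pos 0, read 1 -> (B,1)->write 1,move L,goto D. Now: state=D, head=-1, tape[-2..4]=0011010 (head:  ^)
Step 4: in state D at pos -1, read 0 -> (D,0)->write 1,move L,goto A. Now: state=A, head=-2, tape[-3..4]=00111010 (head:  ^)
Step 5: in state A at pos -2, read 0 -> (A,0)->write 1,move R,goto D. Now: state=D, head=-1, tape[-3..4]=01111010 (head:   ^)
Step 6: in state D at pos -1, read 1 -> (D,1)->write 1,move R,goto D. Now: state=D, head=0, tape[-3..4]=01111010 (head:    ^)
Step 7: in state D at pos 0, read 1 -> (D,1)->write 1,move R,goto D. Now: state=D, head=1, tape[-3..4]=01111010 (head:     ^)
Step 8: in state D at pos 1, read 1 -> (D,1)->write 1,move R,goto D. Now: state=D, head=2, tape[-3..4]=01111010 (head:      ^)
Step 9: in state D at pos 2, read 0 -> (D,0)->write 1,move L,goto A. Now: state=A, head=1, tape[-3..4]=01111110 (head:     ^)
Step 10: in state A at pos 1, read 1 -> (A,1)->write 1,move R,goto C. Now: state=C, head=2, tape[-3..4]=01111110 (head:      ^)
Step 11: in state C at pos 2, read 1 -> (C,1)->write 0,move L,goto C. Now: state=C, head=1, tape[-3..4]=01111010 (head:     ^)
Step 12: in state C at pos 1, read 1 -> (C,1)->write 0,move L,goto C. Now: state=C, head=0, tape[-3..4]=01110010 (head:    ^)
Step 13: in state C at pos 0, read 1 -> (C,1)->write 0,move L,goto C. Now: state=C, head=-1, tape[-3..4]=01100010 (head:   ^)
Step 14: in state C at pos -1, read 1 -> (C,1)->write 0,move L,goto C. Now: state=C, head=-2, tape[-3..4]=01000010 (head:  ^)
Step 15: in state C at pos -2, read 1 -> (C,1)->write 0,move L,goto C. Now: state=C, head=-3, tape[-4..4]=000000010 (head:  ^)
Step 16: in state C at pos -3, read 0 -> (C,0)->write 1,move L,goto B. Now: state=B, head=-4, tape[-5..4]=0010000010 (head:  ^)

Answer: -4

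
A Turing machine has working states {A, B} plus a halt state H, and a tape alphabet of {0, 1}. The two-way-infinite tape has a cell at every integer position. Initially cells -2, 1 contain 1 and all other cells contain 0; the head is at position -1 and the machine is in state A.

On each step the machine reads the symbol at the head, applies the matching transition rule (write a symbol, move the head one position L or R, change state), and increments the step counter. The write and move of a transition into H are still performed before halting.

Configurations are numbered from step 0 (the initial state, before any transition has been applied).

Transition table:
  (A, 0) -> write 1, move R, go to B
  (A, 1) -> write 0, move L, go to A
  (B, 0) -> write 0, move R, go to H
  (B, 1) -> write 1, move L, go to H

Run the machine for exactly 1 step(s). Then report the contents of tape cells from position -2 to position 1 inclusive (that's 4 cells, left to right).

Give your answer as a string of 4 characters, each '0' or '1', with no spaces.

Answer: 1101

Derivation:
Step 1: in state A at pos -1, read 0 -> (A,0)->write 1,move R,goto B. Now: state=B, head=0, tape[-3..2]=011010 (head:    ^)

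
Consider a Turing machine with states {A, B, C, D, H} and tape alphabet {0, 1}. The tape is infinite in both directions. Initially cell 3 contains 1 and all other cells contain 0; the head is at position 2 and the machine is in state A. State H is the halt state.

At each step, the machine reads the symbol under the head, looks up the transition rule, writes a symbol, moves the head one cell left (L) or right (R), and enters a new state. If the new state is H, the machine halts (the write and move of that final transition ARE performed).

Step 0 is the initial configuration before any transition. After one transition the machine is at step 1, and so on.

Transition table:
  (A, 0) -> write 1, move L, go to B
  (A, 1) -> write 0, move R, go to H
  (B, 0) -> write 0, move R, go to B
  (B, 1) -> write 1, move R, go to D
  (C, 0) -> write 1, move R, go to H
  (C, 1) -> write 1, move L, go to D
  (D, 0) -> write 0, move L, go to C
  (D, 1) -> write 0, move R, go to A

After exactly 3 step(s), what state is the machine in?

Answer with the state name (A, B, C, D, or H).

Answer: D

Derivation:
Step 1: in state A at pos 2, read 0 -> (A,0)->write 1,move L,goto B. Now: state=B, head=1, tape[0..4]=00110 (head:  ^)
Step 2: in state B at pos 1, read 0 -> (B,0)->write 0,move R,goto B. Now: state=B, head=2, tape[0..4]=00110 (head:   ^)
Step 3: in state B at pos 2, read 1 -> (B,1)->write 1,move R,goto D. Now: state=D, head=3, tape[0..4]=00110 (head:    ^)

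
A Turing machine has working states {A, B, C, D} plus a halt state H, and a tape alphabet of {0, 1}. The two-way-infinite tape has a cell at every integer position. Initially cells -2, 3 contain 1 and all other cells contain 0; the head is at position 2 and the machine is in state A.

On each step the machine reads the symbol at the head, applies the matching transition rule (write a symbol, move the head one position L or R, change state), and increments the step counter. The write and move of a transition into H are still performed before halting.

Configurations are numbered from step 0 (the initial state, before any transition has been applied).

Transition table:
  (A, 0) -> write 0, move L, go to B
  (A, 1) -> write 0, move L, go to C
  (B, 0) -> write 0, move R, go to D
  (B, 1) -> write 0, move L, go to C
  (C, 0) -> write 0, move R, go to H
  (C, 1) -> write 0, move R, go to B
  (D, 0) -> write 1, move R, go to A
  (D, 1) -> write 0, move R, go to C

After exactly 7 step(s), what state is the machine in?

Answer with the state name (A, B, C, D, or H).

Answer: A

Derivation:
Step 1: in state A at pos 2, read 0 -> (A,0)->write 0,move L,goto B. Now: state=B, head=1, tape[-3..4]=01000010 (head:     ^)
Step 2: in state B at pos 1, read 0 -> (B,0)->write 0,move R,goto D. Now: state=D, head=2, tape[-3..4]=01000010 (head:      ^)
Step 3: in state D at pos 2, read 0 -> (D,0)->write 1,move R,goto A. Now: state=A, head=3, tape[-3..4]=01000110 (head:       ^)
Step 4: in state A at pos 3, read 1 -> (A,1)->write 0,move L,goto C. Now: state=C, head=2, tape[-3..4]=01000100 (head:      ^)
Step 5: in state C at pos 2, read 1 -> (C,1)->write 0,move R,goto B. Now: state=B, head=3, tape[-3..4]=01000000 (head:       ^)
Step 6: in state B at pos 3, read 0 -> (B,0)->write 0,move R,goto D. Now: state=D, head=4, tape[-3..5]=010000000 (head:        ^)
Step 7: in state D at pos 4, read 0 -> (D,0)->write 1,move R,goto A. Now: state=A, head=5, tape[-3..6]=0100000100 (head:         ^)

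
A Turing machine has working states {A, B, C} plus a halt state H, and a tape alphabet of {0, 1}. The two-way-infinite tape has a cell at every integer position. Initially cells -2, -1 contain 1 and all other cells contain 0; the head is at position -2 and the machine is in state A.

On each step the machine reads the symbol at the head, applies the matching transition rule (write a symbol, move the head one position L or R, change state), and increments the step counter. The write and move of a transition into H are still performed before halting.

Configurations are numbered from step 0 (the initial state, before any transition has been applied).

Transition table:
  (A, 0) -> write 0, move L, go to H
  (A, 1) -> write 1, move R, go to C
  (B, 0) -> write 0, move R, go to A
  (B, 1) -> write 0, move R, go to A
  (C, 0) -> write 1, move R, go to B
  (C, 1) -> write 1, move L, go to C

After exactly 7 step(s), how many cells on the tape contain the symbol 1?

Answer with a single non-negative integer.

Answer: 3

Derivation:
Step 1: in state A at pos -2, read 1 -> (A,1)->write 1,move R,goto C. Now: state=C, head=-1, tape[-3..0]=0110 (head:   ^)
Step 2: in state C at pos -1, read 1 -> (C,1)->write 1,move L,goto C. Now: state=C, head=-2, tape[-3..0]=0110 (head:  ^)
Step 3: in state C at pos -2, read 1 -> (C,1)->write 1,move L,goto C. Now: state=C, head=-3, tape[-4..0]=00110 (head:  ^)
Step 4: in state C at pos -3, read 0 -> (C,0)->write 1,move R,goto B. Now: state=B, head=-2, tape[-4..0]=01110 (head:   ^)
Step 5: in state B at pos -2, read 1 -> (B,1)->write 0,move R,goto A. Now: state=A, head=-1, tape[-4..0]=01010 (head:    ^)
Step 6: in state A at pos -1, read 1 -> (A,1)->write 1,move R,goto C. Now: state=C, head=0, tape[-4..1]=010100 (head:     ^)
Step 7: in state C at pos 0, read 0 -> (C,0)->write 1,move R,goto B. Now: state=B, head=1, tape[-4..2]=0101100 (head:      ^)
Cells containing 1 after step 7: {-3, -1, 0} -> 3 cell(s)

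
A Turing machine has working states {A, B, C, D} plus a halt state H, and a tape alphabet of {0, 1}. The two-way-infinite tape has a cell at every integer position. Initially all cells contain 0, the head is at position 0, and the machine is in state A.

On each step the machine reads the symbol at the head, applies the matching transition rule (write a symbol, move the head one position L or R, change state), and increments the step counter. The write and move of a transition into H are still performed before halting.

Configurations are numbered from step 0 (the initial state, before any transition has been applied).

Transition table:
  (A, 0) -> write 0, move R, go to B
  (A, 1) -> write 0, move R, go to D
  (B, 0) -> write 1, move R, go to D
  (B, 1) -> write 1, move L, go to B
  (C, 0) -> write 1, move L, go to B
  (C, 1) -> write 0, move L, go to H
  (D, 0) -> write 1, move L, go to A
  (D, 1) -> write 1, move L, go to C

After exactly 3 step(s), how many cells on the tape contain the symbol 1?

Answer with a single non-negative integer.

Answer: 2

Derivation:
Step 1: in state A at pos 0, read 0 -> (A,0)->write 0,move R,goto B. Now: state=B, head=1, tape[-1..2]=0000 (head:   ^)
Step 2: in state B at pos 1, read 0 -> (B,0)->write 1,move R,goto D. Now: state=D, head=2, tape[-1..3]=00100 (head:    ^)
Step 3: in state D at pos 2, read 0 -> (D,0)->write 1,move L,goto A. Now: state=A, head=1, tape[-1..3]=00110 (head:   ^)
Cells containing 1 after step 3: {1, 2} -> 2 cell(s)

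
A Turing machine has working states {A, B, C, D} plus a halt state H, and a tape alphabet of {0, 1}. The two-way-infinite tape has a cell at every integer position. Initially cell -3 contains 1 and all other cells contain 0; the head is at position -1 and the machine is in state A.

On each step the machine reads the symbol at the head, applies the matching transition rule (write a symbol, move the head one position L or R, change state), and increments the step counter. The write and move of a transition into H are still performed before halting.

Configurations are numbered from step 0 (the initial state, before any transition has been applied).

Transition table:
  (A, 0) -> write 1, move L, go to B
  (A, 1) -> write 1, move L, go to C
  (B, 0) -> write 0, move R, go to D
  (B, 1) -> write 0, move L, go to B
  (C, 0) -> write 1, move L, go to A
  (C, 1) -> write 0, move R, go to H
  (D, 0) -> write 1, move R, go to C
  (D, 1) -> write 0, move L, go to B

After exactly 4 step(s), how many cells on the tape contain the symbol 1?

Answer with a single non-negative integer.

Step 1: in state A at pos -1, read 0 -> (A,0)->write 1,move L,goto B. Now: state=B, head=-2, tape[-4..0]=01010 (head:   ^)
Step 2: in state B at pos -2, read 0 -> (B,0)->write 0,move R,goto D. Now: state=D, head=-1, tape[-4..0]=01010 (head:    ^)
Step 3: in state D at pos -1, read 1 -> (D,1)->write 0,move L,goto B. Now: state=B, head=-2, tape[-4..0]=01000 (head:   ^)
Step 4: in state B at pos -2, read 0 -> (B,0)->write 0,move R,goto D. Now: state=D, head=-1, tape[-4..0]=01000 (head:    ^)
Cells containing 1 after step 4: {-3} -> 1 cell(s)

Answer: 1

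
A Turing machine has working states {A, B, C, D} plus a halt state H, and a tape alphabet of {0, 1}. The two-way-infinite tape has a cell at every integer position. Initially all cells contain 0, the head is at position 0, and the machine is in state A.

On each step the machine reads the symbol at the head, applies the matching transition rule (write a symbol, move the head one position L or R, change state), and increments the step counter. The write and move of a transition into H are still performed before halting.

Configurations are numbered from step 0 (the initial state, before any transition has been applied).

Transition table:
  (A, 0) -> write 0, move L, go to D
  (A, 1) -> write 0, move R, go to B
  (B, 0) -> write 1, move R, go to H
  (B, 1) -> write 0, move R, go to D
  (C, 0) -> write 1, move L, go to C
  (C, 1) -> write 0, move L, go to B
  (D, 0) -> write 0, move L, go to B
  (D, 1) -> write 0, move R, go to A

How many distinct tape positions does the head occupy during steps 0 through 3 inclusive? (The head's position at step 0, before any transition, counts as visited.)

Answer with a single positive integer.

Step 1: in state A at pos 0, read 0 -> (A,0)->write 0,move L,goto D. Now: state=D, head=-1, tape[-2..1]=0000 (head:  ^)
Step 2: in state D at pos -1, read 0 -> (D,0)->write 0,move L,goto B. Now: state=B, head=-2, tape[-3..1]=00000 (head:  ^)
Step 3: in state B at pos -2, read 0 -> (B,0)->write 1,move R,goto H. Now: state=H, head=-1, tape[-3..1]=01000 (head:   ^)
Head positions at steps 0..3: starting at 0, distinct positions visited = {-2, -1, 0} -> 3 position(s)

Answer: 3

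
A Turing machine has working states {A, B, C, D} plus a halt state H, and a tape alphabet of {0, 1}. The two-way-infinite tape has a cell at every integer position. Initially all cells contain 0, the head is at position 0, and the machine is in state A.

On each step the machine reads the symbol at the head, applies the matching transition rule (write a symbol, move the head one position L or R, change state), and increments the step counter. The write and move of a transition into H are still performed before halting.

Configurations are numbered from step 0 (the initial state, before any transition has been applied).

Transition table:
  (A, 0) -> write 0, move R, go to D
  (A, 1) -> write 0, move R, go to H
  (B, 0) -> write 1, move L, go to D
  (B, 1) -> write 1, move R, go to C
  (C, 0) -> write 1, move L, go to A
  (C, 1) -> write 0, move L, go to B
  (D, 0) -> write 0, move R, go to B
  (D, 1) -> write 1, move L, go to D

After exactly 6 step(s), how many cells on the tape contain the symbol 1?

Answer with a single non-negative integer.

Step 1: in state A at pos 0, read 0 -> (A,0)->write 0,move R,goto D. Now: state=D, head=1, tape[-1..2]=0000 (head:   ^)
Step 2: in state D at pos 1, read 0 -> (D,0)->write 0,move R,goto B. Now: state=B, head=2, tape[-1..3]=00000 (head:    ^)
Step 3: in state B at pos 2, read 0 -> (B,0)->write 1,move L,goto D. Now: state=D, head=1, tape[-1..3]=00010 (head:   ^)
Step 4: in state D at pos 1, read 0 -> (D,0)->write 0,move R,goto B. Now: state=B, head=2, tape[-1..3]=00010 (head:    ^)
Step 5: in state B at pos 2, read 1 -> (B,1)->write 1,move R,goto C. Now: state=C, head=3, tape[-1..4]=000100 (head:     ^)
Step 6: in state C at pos 3, read 0 -> (C,0)->write 1,move L,goto A. Now: state=A, head=2, tape[-1..4]=000110 (head:    ^)
Cells containing 1 after step 6: {2, 3} -> 2 cell(s)

Answer: 2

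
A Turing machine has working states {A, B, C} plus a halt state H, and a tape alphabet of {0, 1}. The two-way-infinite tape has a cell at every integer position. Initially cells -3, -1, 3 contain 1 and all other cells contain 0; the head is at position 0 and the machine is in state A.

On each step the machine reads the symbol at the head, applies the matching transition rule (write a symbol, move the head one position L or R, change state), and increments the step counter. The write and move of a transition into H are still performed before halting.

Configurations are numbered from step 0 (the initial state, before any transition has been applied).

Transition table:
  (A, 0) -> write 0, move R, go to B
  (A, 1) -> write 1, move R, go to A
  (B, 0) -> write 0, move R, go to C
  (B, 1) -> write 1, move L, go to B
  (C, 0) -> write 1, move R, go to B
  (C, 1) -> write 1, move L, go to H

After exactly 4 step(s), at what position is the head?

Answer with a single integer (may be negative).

Step 1: in state A at pos 0, read 0 -> (A,0)->write 0,move R,goto B. Now: state=B, head=1, tape[-4..4]=010100010 (head:      ^)
Step 2: in state B at pos 1, read 0 -> (B,0)->write 0,move R,goto C. Now: state=C, head=2, tape[-4..4]=010100010 (head:       ^)
Step 3: in state C at pos 2, read 0 -> (C,0)->write 1,move R,goto B. Now: state=B, head=3, tape[-4..4]=010100110 (head:        ^)
Step 4: in state B at pos 3, read 1 -> (B,1)->write 1,move L,goto B. Now: state=B, head=2, tape[-4..4]=010100110 (head:       ^)

Answer: 2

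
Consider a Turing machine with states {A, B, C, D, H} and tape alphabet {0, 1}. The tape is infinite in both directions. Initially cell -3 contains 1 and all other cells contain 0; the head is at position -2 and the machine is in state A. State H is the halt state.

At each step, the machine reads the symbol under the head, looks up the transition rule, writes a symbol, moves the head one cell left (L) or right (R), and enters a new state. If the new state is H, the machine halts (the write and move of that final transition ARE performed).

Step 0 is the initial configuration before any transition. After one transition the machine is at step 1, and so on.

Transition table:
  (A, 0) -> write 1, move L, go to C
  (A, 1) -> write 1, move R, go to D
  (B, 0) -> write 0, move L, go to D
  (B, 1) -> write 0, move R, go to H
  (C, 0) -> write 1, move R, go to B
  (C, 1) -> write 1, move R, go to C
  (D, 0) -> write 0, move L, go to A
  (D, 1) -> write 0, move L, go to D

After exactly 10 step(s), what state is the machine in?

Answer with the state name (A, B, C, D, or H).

Step 1: in state A at pos -2, read 0 -> (A,0)->write 1,move L,goto C. Now: state=C, head=-3, tape[-4..-1]=0110 (head:  ^)
Step 2: in state C at pos -3, read 1 -> (C,1)->write 1,move R,goto C. Now: state=C, head=-2, tape[-4..-1]=0110 (head:   ^)
Step 3: in state C at pos -2, read 1 -> (C,1)->write 1,move R,goto C. Now: state=C, head=-1, tape[-4..0]=01100 (head:    ^)
Step 4: in state C at pos -1, read 0 -> (C,0)->write 1,move R,goto B. Now: state=B, head=0, tape[-4..1]=011100 (head:     ^)
Step 5: in state B at pos 0, read 0 -> (B,0)->write 0,move L,goto D. Now: state=D, head=-1, tape[-4..1]=011100 (head:    ^)
Step 6: in state D at pos -1, read 1 -> (D,1)->write 0,move L,goto D. Now: state=D, head=-2, tape[-4..1]=011000 (head:   ^)
Step 7: in state D at pos -2, read 1 -> (D,1)->write 0,move L,goto D. Now: state=D, head=-3, tape[-4..1]=010000 (head:  ^)
Step 8: in state D at pos -3, read 1 -> (D,1)->write 0,move L,goto D. Now: state=D, head=-4, tape[-5..1]=0000000 (head:  ^)
Step 9: in state D at pos -4, read 0 -> (D,0)->write 0,move L,goto A. Now: state=A, head=-5, tape[-6..1]=00000000 (head:  ^)
Step 10: in state A at pos -5, read 0 -> (A,0)->write 1,move L,goto C. Now: state=C, head=-6, tape[-7..1]=001000000 (head:  ^)

Answer: C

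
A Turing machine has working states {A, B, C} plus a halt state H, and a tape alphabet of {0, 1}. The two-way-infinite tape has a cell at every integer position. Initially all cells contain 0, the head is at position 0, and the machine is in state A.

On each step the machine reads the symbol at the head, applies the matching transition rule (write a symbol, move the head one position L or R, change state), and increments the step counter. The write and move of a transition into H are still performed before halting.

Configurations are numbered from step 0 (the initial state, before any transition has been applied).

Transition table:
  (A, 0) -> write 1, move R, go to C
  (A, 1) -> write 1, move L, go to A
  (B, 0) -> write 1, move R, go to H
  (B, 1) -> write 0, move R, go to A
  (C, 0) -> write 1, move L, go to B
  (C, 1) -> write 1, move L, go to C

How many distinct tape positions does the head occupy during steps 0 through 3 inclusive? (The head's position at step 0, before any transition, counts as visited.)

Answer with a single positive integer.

Step 1: in state A at pos 0, read 0 -> (A,0)->write 1,move R,goto C. Now: state=C, head=1, tape[-1..2]=0100 (head:   ^)
Step 2: in state C at pos 1, read 0 -> (C,0)->write 1,move L,goto B. Now: state=B, head=0, tape[-1..2]=0110 (head:  ^)
Step 3: in state B at pos 0, read 1 -> (B,1)->write 0,move R,goto A. Now: state=A, head=1, tape[-1..2]=0010 (head:   ^)
Head positions at steps 0..3: starting at 0, distinct positions visited = {0, 1} -> 2 position(s)

Answer: 2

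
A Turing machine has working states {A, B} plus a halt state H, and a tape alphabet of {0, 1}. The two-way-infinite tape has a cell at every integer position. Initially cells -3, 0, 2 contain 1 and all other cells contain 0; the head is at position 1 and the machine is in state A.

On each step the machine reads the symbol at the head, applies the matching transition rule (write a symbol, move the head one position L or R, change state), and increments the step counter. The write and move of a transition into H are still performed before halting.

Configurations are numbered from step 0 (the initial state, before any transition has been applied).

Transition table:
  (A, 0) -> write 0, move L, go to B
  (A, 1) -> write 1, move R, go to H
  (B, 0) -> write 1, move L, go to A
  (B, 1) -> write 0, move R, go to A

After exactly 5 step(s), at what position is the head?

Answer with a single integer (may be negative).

Step 1: in state A at pos 1, read 0 -> (A,0)->write 0,move L,goto B. Now: state=B, head=0, tape[-4..3]=01001010 (head:     ^)
Step 2: in state B at pos 0, read 1 -> (B,1)->write 0,move R,goto A. Now: state=A, head=1, tape[-4..3]=01000010 (head:      ^)
Step 3: in state A at pos 1, read 0 -> (A,0)->write 0,move L,goto B. Now: state=B, head=0, tape[-4..3]=01000010 (head:     ^)
Step 4: in state B at pos 0, read 0 -> (B,0)->write 1,move L,goto A. Now: state=A, head=-1, tape[-4..3]=01001010 (head:    ^)
Step 5: in state A at pos -1, read 0 -> (A,0)->write 0,move L,goto B. Now: state=B, head=-2, tape[-4..3]=01001010 (head:   ^)

Answer: -2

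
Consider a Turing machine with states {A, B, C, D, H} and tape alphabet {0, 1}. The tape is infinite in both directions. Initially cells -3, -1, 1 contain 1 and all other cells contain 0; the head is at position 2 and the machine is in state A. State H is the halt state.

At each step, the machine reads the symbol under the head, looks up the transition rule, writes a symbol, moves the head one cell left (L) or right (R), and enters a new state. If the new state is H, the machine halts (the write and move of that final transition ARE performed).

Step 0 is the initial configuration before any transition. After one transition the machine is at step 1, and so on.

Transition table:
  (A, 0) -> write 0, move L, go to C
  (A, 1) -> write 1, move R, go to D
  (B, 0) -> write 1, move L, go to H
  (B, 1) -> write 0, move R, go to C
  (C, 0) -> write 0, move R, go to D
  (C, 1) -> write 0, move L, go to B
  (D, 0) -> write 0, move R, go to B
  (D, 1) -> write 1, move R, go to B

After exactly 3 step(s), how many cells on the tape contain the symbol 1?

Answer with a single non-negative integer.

Step 1: in state A at pos 2, read 0 -> (A,0)->write 0,move L,goto C. Now: state=C, head=1, tape[-4..3]=01010100 (head:      ^)
Step 2: in state C at pos 1, read 1 -> (C,1)->write 0,move L,goto B. Now: state=B, head=0, tape[-4..3]=01010000 (head:     ^)
Step 3: in state B at pos 0, read 0 -> (B,0)->write 1,move L,goto H. Now: state=H, head=-1, tape[-4..3]=01011000 (head:    ^)
Cells containing 1 after step 3: {-3, -1, 0} -> 3 cell(s)

Answer: 3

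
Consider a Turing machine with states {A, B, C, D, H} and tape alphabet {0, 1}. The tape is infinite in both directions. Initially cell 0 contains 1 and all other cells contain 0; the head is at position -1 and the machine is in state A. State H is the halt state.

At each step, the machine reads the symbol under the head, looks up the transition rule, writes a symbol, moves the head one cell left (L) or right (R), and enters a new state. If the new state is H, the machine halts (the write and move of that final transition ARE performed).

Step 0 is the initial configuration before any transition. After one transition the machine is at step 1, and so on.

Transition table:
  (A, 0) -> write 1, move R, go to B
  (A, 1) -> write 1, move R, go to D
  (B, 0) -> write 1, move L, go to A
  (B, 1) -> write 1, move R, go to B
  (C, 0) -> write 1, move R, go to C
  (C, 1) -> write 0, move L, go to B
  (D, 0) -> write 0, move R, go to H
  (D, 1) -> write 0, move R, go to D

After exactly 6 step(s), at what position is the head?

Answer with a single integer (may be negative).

Step 1: in state A at pos -1, read 0 -> (A,0)->write 1,move R,goto B. Now: state=B, head=0, tape[-2..1]=0110 (head:   ^)
Step 2: in state B at pos 0, read 1 -> (B,1)->write 1,move R,goto B. Now: state=B, head=1, tape[-2..2]=01100 (head:    ^)
Step 3: in state B at pos 1, read 0 -> (B,0)->write 1,move L,goto A. Now: state=A, head=0, tape[-2..2]=01110 (head:   ^)
Step 4: in state A at pos 0, read 1 -> (A,1)->write 1,move R,goto D. Now: state=D, head=1, tape[-2..2]=01110 (head:    ^)
Step 5: in state D at pos 1, read 1 -> (D,1)->write 0,move R,goto D. Now: state=D, head=2, tape[-2..3]=011000 (head:     ^)
Step 6: in state D at pos 2, read 0 -> (D,0)->write 0,move R,goto H. Now: state=H, head=3, tape[-2..4]=0110000 (head:      ^)

Answer: 3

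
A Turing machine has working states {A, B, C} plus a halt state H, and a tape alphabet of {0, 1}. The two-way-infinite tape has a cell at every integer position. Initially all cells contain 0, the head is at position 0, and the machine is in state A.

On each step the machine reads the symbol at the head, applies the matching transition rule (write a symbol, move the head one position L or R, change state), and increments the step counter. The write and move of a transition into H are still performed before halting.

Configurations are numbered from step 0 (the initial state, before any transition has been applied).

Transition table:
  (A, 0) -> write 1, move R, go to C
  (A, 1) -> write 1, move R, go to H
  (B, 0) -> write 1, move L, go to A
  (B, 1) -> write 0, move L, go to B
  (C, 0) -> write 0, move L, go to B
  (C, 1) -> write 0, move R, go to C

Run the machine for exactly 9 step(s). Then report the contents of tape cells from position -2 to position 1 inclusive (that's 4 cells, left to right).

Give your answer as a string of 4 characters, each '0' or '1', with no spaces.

Answer: 1100

Derivation:
Step 1: in state A at pos 0, read 0 -> (A,0)->write 1,move R,goto C. Now: state=C, head=1, tape[-1..2]=0100 (head:   ^)
Step 2: in state C at pos 1, read 0 -> (C,0)->write 0,move L,goto B. Now: state=B, head=0, tape[-1..2]=0100 (head:  ^)
Step 3: in state B at pos 0, read 1 -> (B,1)->write 0,move L,goto B. Now: state=B, head=-1, tape[-2..2]=00000 (head:  ^)
Step 4: in state B at pos -1, read 0 -> (B,0)->write 1,move L,goto A. Now: state=A, head=-2, tape[-3..2]=001000 (head:  ^)
Step 5: in state A at pos -2, read 0 -> (A,0)->write 1,move R,goto C. Now: state=C, head=-1, tape[-3..2]=011000 (head:   ^)
Step 6: in state C at pos -1, read 1 -> (C,1)->write 0,move R,goto C. Now: state=C, head=0, tape[-3..2]=010000 (head:    ^)
Step 7: in state C at pos 0, read 0 -> (C,0)->write 0,move L,goto B. Now: state=B, head=-1, tape[-3..2]=010000 (head:   ^)
Step 8: in state B at pos -1, read 0 -> (B,0)->write 1,move L,goto A. Now: state=A, head=-2, tape[-3..2]=011000 (head:  ^)
Step 9: in state A at pos -2, read 1 -> (A,1)->write 1,move R,goto H. Now: state=H, head=-1, tape[-3..2]=011000 (head:   ^)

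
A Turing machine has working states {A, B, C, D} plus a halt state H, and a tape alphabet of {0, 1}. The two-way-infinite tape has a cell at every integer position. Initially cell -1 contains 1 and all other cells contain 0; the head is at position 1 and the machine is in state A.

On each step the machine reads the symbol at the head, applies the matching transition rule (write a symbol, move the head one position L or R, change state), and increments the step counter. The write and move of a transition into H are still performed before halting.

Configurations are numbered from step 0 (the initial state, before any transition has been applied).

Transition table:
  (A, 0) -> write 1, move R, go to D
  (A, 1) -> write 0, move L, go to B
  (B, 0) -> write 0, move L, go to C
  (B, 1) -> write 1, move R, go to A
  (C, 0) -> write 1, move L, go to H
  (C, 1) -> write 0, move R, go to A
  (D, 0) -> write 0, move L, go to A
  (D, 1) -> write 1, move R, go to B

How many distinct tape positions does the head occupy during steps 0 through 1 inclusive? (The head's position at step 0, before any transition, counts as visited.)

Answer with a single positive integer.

Answer: 2

Derivation:
Step 1: in state A at pos 1, read 0 -> (A,0)->write 1,move R,goto D. Now: state=D, head=2, tape[-2..3]=010100 (head:     ^)
Head positions at steps 0..1: starting at 1, distinct positions visited = {1, 2} -> 2 position(s)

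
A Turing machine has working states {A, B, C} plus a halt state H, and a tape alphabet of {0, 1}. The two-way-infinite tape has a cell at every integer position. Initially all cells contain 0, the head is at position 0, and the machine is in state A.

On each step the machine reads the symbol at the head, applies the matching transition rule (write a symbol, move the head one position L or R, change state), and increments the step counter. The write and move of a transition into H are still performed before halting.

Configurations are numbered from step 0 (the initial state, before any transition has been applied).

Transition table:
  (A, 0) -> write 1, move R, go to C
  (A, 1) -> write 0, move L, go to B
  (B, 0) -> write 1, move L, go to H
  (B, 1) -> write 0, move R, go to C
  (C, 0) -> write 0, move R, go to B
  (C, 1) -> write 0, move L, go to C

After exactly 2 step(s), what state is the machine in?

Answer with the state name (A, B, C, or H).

Step 1: in state A at pos 0, read 0 -> (A,0)->write 1,move R,goto C. Now: state=C, head=1, tape[-1..2]=0100 (head:   ^)
Step 2: in state C at pos 1, read 0 -> (C,0)->write 0,move R,goto B. Now: state=B, head=2, tape[-1..3]=01000 (head:    ^)

Answer: B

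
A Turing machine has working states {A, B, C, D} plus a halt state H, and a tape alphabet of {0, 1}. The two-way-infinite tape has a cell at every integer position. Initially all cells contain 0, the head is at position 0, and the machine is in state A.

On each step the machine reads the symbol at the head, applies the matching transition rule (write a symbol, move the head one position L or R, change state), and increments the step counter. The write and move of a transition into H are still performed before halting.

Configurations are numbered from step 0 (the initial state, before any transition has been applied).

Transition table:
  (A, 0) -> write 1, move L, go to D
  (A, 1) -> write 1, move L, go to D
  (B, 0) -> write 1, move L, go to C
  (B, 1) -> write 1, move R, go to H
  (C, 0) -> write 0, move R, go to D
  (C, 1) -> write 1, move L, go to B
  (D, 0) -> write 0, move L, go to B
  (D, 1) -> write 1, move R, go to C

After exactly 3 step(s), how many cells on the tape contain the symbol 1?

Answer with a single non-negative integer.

Answer: 2

Derivation:
Step 1: in state A at pos 0, read 0 -> (A,0)->write 1,move L,goto D. Now: state=D, head=-1, tape[-2..1]=0010 (head:  ^)
Step 2: in state D at pos -1, read 0 -> (D,0)->write 0,move L,goto B. Now: state=B, head=-2, tape[-3..1]=00010 (head:  ^)
Step 3: in state B at pos -2, read 0 -> (B,0)->write 1,move L,goto C. Now: state=C, head=-3, tape[-4..1]=001010 (head:  ^)
Cells containing 1 after step 3: {-2, 0} -> 2 cell(s)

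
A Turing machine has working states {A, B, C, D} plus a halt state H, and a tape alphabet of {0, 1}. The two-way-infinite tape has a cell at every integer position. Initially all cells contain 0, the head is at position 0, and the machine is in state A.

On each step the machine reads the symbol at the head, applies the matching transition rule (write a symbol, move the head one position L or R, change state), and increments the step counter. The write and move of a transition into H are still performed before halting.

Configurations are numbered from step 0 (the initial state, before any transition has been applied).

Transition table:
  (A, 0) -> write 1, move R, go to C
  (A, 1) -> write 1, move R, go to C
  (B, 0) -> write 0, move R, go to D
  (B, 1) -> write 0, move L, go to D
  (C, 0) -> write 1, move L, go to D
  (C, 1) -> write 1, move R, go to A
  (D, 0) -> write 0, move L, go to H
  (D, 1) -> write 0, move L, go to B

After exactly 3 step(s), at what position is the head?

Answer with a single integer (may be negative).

Step 1: in state A at pos 0, read 0 -> (A,0)->write 1,move R,goto C. Now: state=C, head=1, tape[-1..2]=0100 (head:   ^)
Step 2: in state C at pos 1, read 0 -> (C,0)->write 1,move L,goto D. Now: state=D, head=0, tape[-1..2]=0110 (head:  ^)
Step 3: in state D at pos 0, read 1 -> (D,1)->write 0,move L,goto B. Now: state=B, head=-1, tape[-2..2]=00010 (head:  ^)

Answer: -1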